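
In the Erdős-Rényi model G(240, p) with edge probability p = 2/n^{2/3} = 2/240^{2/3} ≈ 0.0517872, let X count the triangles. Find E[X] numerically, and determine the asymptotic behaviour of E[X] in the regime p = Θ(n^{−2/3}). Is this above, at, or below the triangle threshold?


Number of potential triangles: C(240, 3) = 2275280.
Each occurs with probability p³ ≈ (0.0517872)³ ≈ 1.38888889e-04.
By linearity: E[X] = C(240, 3)·p³ ≈ 2275280 · 1.38888889e-04 ≈ 316.011111.
Since α = 2/3 < 1, p = c/n^{2/3} ≫ 1/n is above the triangle threshold p ~ 1/n. Asymptotically E[X] ~ (c³/6)·n^{3(1−α)} = (2³/6)·n^{1} → ∞; triangles are abundant w.h.p.

E[X] ≈ 316.011111; in regime p = Θ(1/n^{2/3}) E[X] diverges (above the triangle threshold p ~ 1/n).


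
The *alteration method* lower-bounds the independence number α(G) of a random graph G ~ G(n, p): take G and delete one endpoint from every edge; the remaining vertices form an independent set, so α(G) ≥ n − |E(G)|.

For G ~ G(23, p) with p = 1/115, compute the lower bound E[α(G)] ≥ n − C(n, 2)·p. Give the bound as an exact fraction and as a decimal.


E[|E(G)|] = C(23, 2)·p = 253 · (1/115) = 11/5.
E[α(G)] ≥ n − E[|E(G)|] = 23 − 11/5 = 104/5.
Numerically: ≈ 20.80000.
(This is only a lower bound; the true E[α(G)] may be larger.)

E[α(G)] ≥ 104/5 ≈ 20.80000.


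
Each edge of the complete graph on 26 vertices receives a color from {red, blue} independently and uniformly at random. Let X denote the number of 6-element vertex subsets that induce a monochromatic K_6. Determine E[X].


Let X = Σ_S X_S over the C(26, 6) = 230230 subsets S of size 6, where X_S = 1 if the K_6 on S is monochromatic.
For a fixed S, the K_6 on S has C(6, 2) = 15 edges. P[all 15 edges red] = (1/2)^15, and likewise for blue, so P[monochromatic] = 2·(1/2)^15 = 2^{1 − 15} = 1/16384.
By linearity of expectation: E[X] = C(26, 6) · 2^{1 − 15} = 230230 · 1/16384 = 115115/8192.
Numerically: E[X] ≈ 14.05212.

E[X] = C(26,6)·2^(1−C(6,2)) = 115115/8192 ≈ 14.05212.


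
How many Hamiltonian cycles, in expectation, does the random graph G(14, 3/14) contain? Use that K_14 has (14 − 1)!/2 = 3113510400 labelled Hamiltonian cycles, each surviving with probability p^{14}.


K_14 has (14 − 1)!/2 = 3113510400 labelled Hamiltonian cycles.
For each such Hamiltonian cycle H, let X_H = 1 if all 14 edges of H are present in G. Then P[X_H = 1] = p^{14} = (3/14)^{14} = 4782969/11112006825558016.
Summing the indicators: E[X] = Σ_H E[X_H] = 3113510400 · p^{14} = 3113510400 · 4782969/11112006825558016 = 4155084744525/3100448333024.
Numerically: E[X] ≈ 1.34016.

E[X] = 3113510400 · (3/14)^{14} = 4155084744525/3100448333024 ≈ 1.34016.


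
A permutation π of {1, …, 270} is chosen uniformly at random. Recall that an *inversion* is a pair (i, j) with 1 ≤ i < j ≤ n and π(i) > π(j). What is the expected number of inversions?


Write X = Σ X_I over the C(270, 2) = 36315 pairs i < j, with X_I the indicator of one inversion.
There are 36315 indicators.
For each fixed pair i < j, the values π(i) and π(j) are two distinct elements of {1, …, 270} in uniformly random order; by symmetry P[π(i) > π(j)] = 1/2.
By linearity: E[X] = 36315 · (1/2) = C(270, 2) · (1/2) = 36315/2 = 36315/2 ≈ 18157.500.

E[X] = 36315/2 = 18157.500.


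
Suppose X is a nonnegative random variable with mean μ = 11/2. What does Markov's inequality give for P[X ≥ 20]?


μ = E[X] = 11/2, a = 20.
Markov: P[X ≥ 20] ≤ μ/a = (11/2)/20 = 11/40.
Numerically: ≈ 0.2750.
(Since a = 20 > μ = 5.5000, the bound 11/40 is < 1 and informative.)

P[X ≥ 20] ≤ 11/40 ≈ 0.2750.


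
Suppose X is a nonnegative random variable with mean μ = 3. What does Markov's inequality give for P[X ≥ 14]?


μ = E[X] = 3, a = 14.
Markov: P[X ≥ 14] ≤ μ/a = (3)/14 = 3/14.
Numerically: ≈ 0.214286.
(Since a = 14 > μ = 3.000000, the bound 3/14 is < 1 and informative.)

P[X ≥ 14] ≤ 3/14 ≈ 0.214286.


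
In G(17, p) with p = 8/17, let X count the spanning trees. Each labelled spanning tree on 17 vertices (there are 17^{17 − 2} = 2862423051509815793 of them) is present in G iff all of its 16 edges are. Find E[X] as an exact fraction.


K_17 has 17^{17 − 2} = 2862423051509815793 labelled spanning trees.
For each such spanning tree H, let X_H = 1 if all 16 edges of H are present in G. Then P[X_H = 1] = p^{16} = (8/17)^{16} = 281474976710656/48661191875666868481.
Summing the indicators: E[X] = Σ_H E[X_H] = 2862423051509815793 · p^{16} = 2862423051509815793 · 281474976710656/48661191875666868481 = 281474976710656/17.
Numerically: E[X] ≈ 1.6557e+13.

E[X] = 2862423051509815793 · (8/17)^{16} = 281474976710656/17 ≈ 1.6557e+13.


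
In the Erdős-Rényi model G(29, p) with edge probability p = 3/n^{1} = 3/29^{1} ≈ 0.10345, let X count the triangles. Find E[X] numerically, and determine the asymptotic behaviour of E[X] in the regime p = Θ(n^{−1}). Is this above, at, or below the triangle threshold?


Number of potential triangles: C(29, 3) = 3654.
Each occurs with probability p³ ≈ (0.10345)³ ≈ 1.1070565e-03.
By linearity: E[X] = C(29, 3)·p³ ≈ 3654 · 1.1070565e-03 ≈ 4.04518.
Here α = 1, so p = 3/n is exactly at the triangle threshold p ~ 1/n. Asymptotically E[X] → c³/6 = 3³/6 = 9/2 ≈ 4.50000, a bounded constant. In this regime the triangle count is asymptotically Poisson(c³/6).

E[X] ≈ 4.04518; in regime p = Θ(1/n^{1}) E[X] stays bounded (at the triangle threshold p ~ 1/n).


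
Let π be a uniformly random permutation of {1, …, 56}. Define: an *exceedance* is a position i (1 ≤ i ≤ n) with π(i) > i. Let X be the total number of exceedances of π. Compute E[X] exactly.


Write X = Σ_{i=1}^{56} X_i, where X_i = 1_{π(i) > i}.
For each fixed i, π(i) is uniform over {1, …, 56} (marginal of a uniform permutation), so P[π(i) > i] = (n − i)/n. Summing: Σ_{i=1}^{56} (n − i)/n = (0 + 1 + … + 55)/56 = 56(56 − 1)/(2·56) = (56 − 1)/2.
Hence E[X] = Σ_{i=1}^{56} (56 − i)/56 = 55/2 ≈ 27.500000.

E[X] = 55/2 = 27.500000.


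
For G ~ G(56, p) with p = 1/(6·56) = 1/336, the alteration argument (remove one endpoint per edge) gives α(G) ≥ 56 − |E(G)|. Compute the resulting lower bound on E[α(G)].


E[|E(G)|] = C(56, 2)·p = 1540 · (1/336) = 55/12.
E[α(G)] ≥ n − E[|E(G)|] = 56 − 55/12 = 617/12.
Numerically: ≈ 51.41667.
(This is only a lower bound; the true E[α(G)] may be larger.)

E[α(G)] ≥ 617/12 ≈ 51.41667.


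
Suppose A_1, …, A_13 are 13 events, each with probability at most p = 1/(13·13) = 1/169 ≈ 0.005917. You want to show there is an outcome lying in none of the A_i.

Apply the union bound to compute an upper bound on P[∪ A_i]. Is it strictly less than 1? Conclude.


Union bound: P[∪_{i=1}^{13} A_i] ≤ Σ_i P[A_i] ≤ 13·p = 13·(1/169) = 1/13.
Numerically: 1/13 ≈ 0.076923.
Is 1/13 < 1? YES.
Since P[∪ A_i] ≤ 1/13 < 1, the complement has P[∩ A_i^c] ≥ 1 − 1/13 = 12/13 > 0, so some outcome avoids every A_i.

13·p = 1/13 ≈ 0.076923; existence CERTIFIED by the union bound.


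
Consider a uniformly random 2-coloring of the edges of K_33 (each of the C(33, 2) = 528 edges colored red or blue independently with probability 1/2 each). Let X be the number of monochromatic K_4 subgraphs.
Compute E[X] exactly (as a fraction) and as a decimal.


Let X = Σ_S X_S over the C(33, 4) = 40920 subsets S of size 4, where X_S = 1 if the K_4 on S is monochromatic.
For a fixed S, the K_4 on S has C(4, 2) = 6 edges. P[all 6 edges red] = (1/2)^6, and likewise for blue, so P[monochromatic] = 2·(1/2)^6 = 2^{1 − 6} = 1/32.
By linearity: E[X] = C(33, 4) · 2^{1 − 6} = 40920 · 1/32 = 5115/4.
Numerically: E[X] ≈ 1278.7500.

E[X] = C(33,4)·2^(1−C(4,2)) = 5115/4 ≈ 1278.7500.


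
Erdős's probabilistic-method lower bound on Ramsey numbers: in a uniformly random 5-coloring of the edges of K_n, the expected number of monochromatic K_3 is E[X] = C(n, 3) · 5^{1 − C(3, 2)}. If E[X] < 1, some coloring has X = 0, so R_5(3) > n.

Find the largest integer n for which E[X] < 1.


We need C(n, 3) · 5^{1 − 3} < 1, i.e. C(n, 3) < 5^{3 − 1} = 25.
Check values of n near the boundary:
  n = 4: C(4, 3) = 4; 4 < 25? YES
  n = 5: C(5, 3) = 10; 10 < 25? YES
  n = 6: C(6, 3) = 20; 20 < 25? YES
  n = 7: C(7, 3) = 35; 35 < 25? NO
The largest n with C(n, 3) < 25 is n = 6 (where E[X] = 4/5 ≈ 0.8000). Hence R_5(3) > 6, i.e. R_5(3) ≥ 7.

Largest n = 6; hence R_5(3) > 6.


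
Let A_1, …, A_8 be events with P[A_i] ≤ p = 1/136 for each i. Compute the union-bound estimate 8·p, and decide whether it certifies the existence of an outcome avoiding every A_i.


Union bound: P[∪_{i=1}^{8} A_i] ≤ Σ_i P[A_i] ≤ 8·p = 8·(1/136) = 1/17.
Numerically: 1/17 ≈ 0.058824.
Is 1/17 < 1? YES.
Since P[∪ A_i] ≤ 1/17 < 1, the complement has P[∩ A_i^c] ≥ 1 − 1/17 = 16/17 > 0, so some outcome avoids every A_i.

8·p = 1/17 ≈ 0.058824; existence CERTIFIED by the union bound.


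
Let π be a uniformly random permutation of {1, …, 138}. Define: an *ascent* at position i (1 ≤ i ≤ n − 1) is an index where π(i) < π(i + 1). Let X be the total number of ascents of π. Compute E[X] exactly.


Write X = Σ X_I over i = 1, …, 137, with X_I the indicator of one ascent.
There are 137 indicators.
For each fixed i, the pair (π(i), π(i+1)) is a uniformly random ordered pair of distinct values from {1, …, 138}; by symmetry P[π(i) < π(i+1)] = 1/2.
By linearity: E[X] = 137 · (1/2) = (138 − 1) · (1/2) = 137/2 ≈ 68.5000.

E[X] = 137/2 = 68.5000.


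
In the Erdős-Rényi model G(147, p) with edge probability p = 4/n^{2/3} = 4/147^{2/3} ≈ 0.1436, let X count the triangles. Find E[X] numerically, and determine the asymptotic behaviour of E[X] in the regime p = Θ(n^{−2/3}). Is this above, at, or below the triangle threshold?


Number of potential triangles: C(147, 3) = 518665.
Each occurs with probability p³ ≈ (0.1436)³ ≈ 2.961729e-03.
By linearity: E[X] = C(147, 3)·p³ ≈ 518665 · 2.961729e-03 ≈ 1536.1451.
Since α = 2/3 < 1, p = c/n^{2/3} ≫ 1/n is above the triangle threshold p ~ 1/n. Asymptotically E[X] ~ (c³/6)·n^{3(1−α)} = (4³/6)·n^{1} → ∞; triangles are abundant w.h.p.

E[X] ≈ 1536.1451; in regime p = Θ(1/n^{2/3}) E[X] diverges (above the triangle threshold p ~ 1/n).


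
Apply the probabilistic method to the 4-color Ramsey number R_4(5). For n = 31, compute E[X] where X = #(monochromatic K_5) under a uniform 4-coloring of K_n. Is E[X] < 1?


E[X] = C(31, 5) · 4^{1 − 10} = 169911 · 4^{−9} = 169911/262144.
As a reduced fraction: E[X] = 169911/262144 ≈ 0.6482.
Is E[X] < 1? YES.
Since E[X] < 1, there exists a 4-coloring of K_{31} with no monochromatic K_5; hence R_4(5) > 31.

E[X] = 169911/262144 ≈ 0.6482; E[X] < 1, so R_4(5) > 31.


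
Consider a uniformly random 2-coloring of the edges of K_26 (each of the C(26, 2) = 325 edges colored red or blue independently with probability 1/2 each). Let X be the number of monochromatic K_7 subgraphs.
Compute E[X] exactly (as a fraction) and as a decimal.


Let X = Σ_S X_S over the C(26, 7) = 657800 subsets S of size 7, where X_S = 1 if the K_7 on S is monochromatic.
For a fixed S, the K_7 on S has C(7, 2) = 21 edges. P[all 21 edges red] = (1/2)^21, and likewise for blue, so P[monochromatic] = 2·(1/2)^21 = 2^{1 − 21} = 1/1048576.
By linearity: E[X] = C(26, 7) · 2^{1 − 21} = 657800 · 1/1048576 = 82225/131072.
Numerically: E[X] ≈ 0.62733.

E[X] = C(26,7)·2^(1−C(7,2)) = 82225/131072 ≈ 0.62733.


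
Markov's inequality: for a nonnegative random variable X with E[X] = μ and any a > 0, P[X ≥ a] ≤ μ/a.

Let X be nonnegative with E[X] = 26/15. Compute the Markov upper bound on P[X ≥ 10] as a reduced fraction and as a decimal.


μ = E[X] = 26/15, a = 10.
Markov: P[X ≥ 10] ≤ μ/a = (26/15)/10 = 13/75.
Numerically: ≈ 0.173.
(Since a = 10 > μ = 1.733, the bound 13/75 is < 1 and informative.)

P[X ≥ 10] ≤ 13/75 ≈ 0.173.


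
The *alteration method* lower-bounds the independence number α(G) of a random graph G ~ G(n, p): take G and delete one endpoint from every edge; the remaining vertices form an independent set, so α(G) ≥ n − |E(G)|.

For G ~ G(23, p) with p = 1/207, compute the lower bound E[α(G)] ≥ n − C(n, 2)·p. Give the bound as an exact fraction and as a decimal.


E[|E(G)|] = C(23, 2)·p = 253 · (1/207) = 11/9.
E[α(G)] ≥ n − E[|E(G)|] = 23 − 11/9 = 196/9.
Numerically: ≈ 21.7778.
(This is only a lower bound; the true E[α(G)] may be larger.)

E[α(G)] ≥ 196/9 ≈ 21.7778.


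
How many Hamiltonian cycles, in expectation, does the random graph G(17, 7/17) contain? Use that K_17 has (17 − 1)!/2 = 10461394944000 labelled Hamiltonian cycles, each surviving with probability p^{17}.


K_17 has (17 − 1)!/2 = 10461394944000 labelled Hamiltonian cycles.
For each such Hamiltonian cycle H, let X_H = 1 if all 17 edges of H are present in G. Then P[X_H = 1] = p^{17} = (7/17)^{17} = 232630513987207/827240261886336764177.
By linearity: E[X] = Σ_H E[X_H] = 10461394944000 · p^{17} = 10461394944000 · 232630513987207/827240261886336764177 = 2433639682845888590481408000/827240261886336764177.
Numerically: E[X] ≈ 2.94e+06.

E[X] = 10461394944000 · (7/17)^{17} = 2433639682845888590481408000/827240261886336764177 ≈ 2.94e+06.


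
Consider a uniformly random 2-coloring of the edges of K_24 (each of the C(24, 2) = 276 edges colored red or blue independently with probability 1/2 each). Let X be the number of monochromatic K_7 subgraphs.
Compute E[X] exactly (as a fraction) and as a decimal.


Let X = Σ_S X_S over the C(24, 7) = 346104 subsets S of size 7, where X_S = 1 if the K_7 on S is monochromatic.
For a fixed S, the K_7 on S has C(7, 2) = 21 edges. P[all 21 edges red] = (1/2)^21, and likewise for blue, so P[monochromatic] = 2·(1/2)^21 = 2^{1 − 21} = 1/1048576.
By linearity: E[X] = C(24, 7) · 2^{1 − 21} = 346104 · 1/1048576 = 43263/131072.
Numerically: E[X] ≈ 0.330.

E[X] = C(24,7)·2^(1−C(7,2)) = 43263/131072 ≈ 0.330.


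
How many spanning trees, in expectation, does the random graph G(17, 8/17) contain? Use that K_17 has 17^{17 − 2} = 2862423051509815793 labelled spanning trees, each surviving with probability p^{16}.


K_17 has 17^{17 − 2} = 2862423051509815793 labelled spanning trees.
For each such spanning tree H, let X_H = 1 if all 16 edges of H are present in G. Then P[X_H = 1] = p^{16} = (8/17)^{16} = 281474976710656/48661191875666868481.
Summing the indicators: E[X] = Σ_H E[X_H] = 2862423051509815793 · p^{16} = 2862423051509815793 · 281474976710656/48661191875666868481 = 281474976710656/17.
Numerically: E[X] ≈ 1.66e+13.

E[X] = 2862423051509815793 · (8/17)^{16} = 281474976710656/17 ≈ 1.66e+13.


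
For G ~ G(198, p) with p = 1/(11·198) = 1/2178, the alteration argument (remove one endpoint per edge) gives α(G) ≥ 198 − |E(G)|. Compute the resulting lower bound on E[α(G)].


E[|E(G)|] = C(198, 2)·p = 19503 · (1/2178) = 197/22.
E[α(G)] ≥ n − E[|E(G)|] = 198 − 197/22 = 4159/22.
Numerically: ≈ 189.04545.
(This is only a lower bound; the true E[α(G)] may be larger.)

E[α(G)] ≥ 4159/22 ≈ 189.04545.


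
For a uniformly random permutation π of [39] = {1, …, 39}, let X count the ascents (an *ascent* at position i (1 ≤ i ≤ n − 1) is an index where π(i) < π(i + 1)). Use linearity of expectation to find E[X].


Write X = Σ X_I over i = 1, …, 38, with X_I the indicator of one ascent.
There are 38 indicators.
For each fixed i, the pair (π(i), π(i+1)) is a uniformly random ordered pair of distinct values from {1, …, 39}; by symmetry P[π(i) < π(i+1)] = 1/2.
By linearity: E[X] = 38 · (1/2) = (39 − 1) · (1/2) = 19 ≈ 19.000.

E[X] = 19 = 19.000.


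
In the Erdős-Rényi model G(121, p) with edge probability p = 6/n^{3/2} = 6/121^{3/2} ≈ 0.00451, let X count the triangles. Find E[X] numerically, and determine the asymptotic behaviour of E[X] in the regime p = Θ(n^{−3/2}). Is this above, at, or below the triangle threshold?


Number of potential triangles: C(121, 3) = 287980.
Each occurs with probability p³ ≈ (0.00451)³ ≈ 9.16051e-08.
By linearity: E[X] = C(121, 3)·p³ ≈ 287980 · 9.16051e-08 ≈ 0.026.
Since α = 3/2 > 1, p = c/n^{3/2} = o(1/n) is below the triangle threshold p ~ 1/n. Asymptotically E[X] ~ (c³/6)·n^{3(1−α)} = (6³/6)·n^{-1.5} → 0, so by Markov's inequality G has no triangles w.h.p.

E[X] ≈ 0.026; in regime p = Θ(1/n^{3/2}) E[X] tends to 0 (below the triangle threshold p ~ 1/n).


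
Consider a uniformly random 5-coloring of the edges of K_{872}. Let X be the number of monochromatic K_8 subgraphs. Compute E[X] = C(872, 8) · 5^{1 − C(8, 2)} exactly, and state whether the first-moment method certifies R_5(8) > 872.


E[X] = C(872, 8) · 5^{1 − 28} = 8028343903111291045 · 5^{−27} = 8028343903111291045/7450580596923828125.
As a reduced fraction: E[X] = 1605668780622258209/1490116119384765625 ≈ 1.0775.
Is E[X] < 1? NO.
Since E[X] ≥ 1, the first-moment bound is inconclusive at n = 872; it does NOT by itself certify R_5(8) > 872.

E[X] = 1605668780622258209/1490116119384765625 ≈ 1.0775; E[X] ≥ 1; first-moment method inconclusive here.


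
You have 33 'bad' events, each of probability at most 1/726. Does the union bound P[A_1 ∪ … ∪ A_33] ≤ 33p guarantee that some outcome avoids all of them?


Union bound: P[∪_{i=1}^{33} A_i] ≤ Σ_i P[A_i] ≤ 33·p = 33·(1/726) = 1/22.
Numerically: 1/22 ≈ 0.0454545.
Is 1/22 < 1? YES.
Since P[∪ A_i] ≤ 1/22 < 1, the complement has P[∩ A_i^c] ≥ 1 − 1/22 = 21/22 > 0, so some outcome avoids every A_i.

33·p = 1/22 ≈ 0.0454545; existence CERTIFIED by the union bound.


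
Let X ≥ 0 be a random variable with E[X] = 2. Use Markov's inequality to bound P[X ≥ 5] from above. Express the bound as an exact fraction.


μ = E[X] = 2, a = 5.
Markov: P[X ≥ 5] ≤ μ/a = (2)/5 = 2/5.
Numerically: ≈ 0.400.
(Since a = 5 > μ = 2.000, the bound 2/5 is < 1 and informative.)

P[X ≥ 5] ≤ 2/5 ≈ 0.400.


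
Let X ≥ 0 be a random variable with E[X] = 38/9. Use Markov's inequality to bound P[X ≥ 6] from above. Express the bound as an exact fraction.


μ = E[X] = 38/9, a = 6.
Markov: P[X ≥ 6] ≤ μ/a = (38/9)/6 = 19/27.
Numerically: ≈ 0.7037.
(Since a = 6 > μ = 4.2222, the bound 19/27 is < 1 and informative.)

P[X ≥ 6] ≤ 19/27 ≈ 0.7037.


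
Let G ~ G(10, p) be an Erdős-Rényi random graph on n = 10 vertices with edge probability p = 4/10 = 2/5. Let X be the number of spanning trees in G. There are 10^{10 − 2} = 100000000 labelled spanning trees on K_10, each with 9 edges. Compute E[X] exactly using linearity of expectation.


K_10 has 10^{10 − 2} = 100000000 labelled spanning trees.
For each such spanning tree H, let X_H = 1 if all 9 edges of H are present in G. Then P[X_H = 1] = p^{9} = (2/5)^{9} = 512/1953125.
By linearity of expectation: E[X] = Σ_H E[X_H] = 100000000 · p^{9} = 100000000 · 512/1953125 = 131072/5.
Numerically: E[X] ≈ 2.62e+04.

E[X] = 100000000 · (2/5)^{9} = 131072/5 ≈ 2.62e+04.


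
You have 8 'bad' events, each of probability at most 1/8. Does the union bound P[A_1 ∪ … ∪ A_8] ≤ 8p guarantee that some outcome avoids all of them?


Union bound: P[∪_{i=1}^{8} A_i] ≤ Σ_i P[A_i] ≤ 8·p = 8·(1/8) = 1.
Numerically: 1 ≈ 1.00000.
Is 1 < 1? NO.
Since the bound 1 is ≥ 1, the union bound is uninformative here; it does NOT by itself certify existence.

8·p = 1 ≈ 1.00000; existence NOT certified by the union bound.


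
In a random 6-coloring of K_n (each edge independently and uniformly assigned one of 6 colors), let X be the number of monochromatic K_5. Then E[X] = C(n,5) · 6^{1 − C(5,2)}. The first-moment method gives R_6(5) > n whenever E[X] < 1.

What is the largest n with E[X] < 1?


We need C(n, 5) · 6^{1 − 10} < 1, i.e. C(n, 5) < 6^{10 − 1} = 10077696.
Check values of n near the boundary:
  n = 63: C(63, 5) = 7028847; 7028847 < 10077696? YES
  n = 64: C(64, 5) = 7624512; 7624512 < 10077696? YES
  n = 65: C(65, 5) = 8259888; 8259888 < 10077696? YES
  n = 66: C(66, 5) = 8936928; 8936928 < 10077696? YES
  n = 67: C(67, 5) = 9657648; 9657648 < 10077696? YES
  n = 68: C(68, 5) = 10424128; 10424128 < 10077696? NO
  n = 69: C(69, 5) = 11238513; 11238513 < 10077696? NO
The largest n with C(n, 5) < 10077696 is n = 67 (where E[X] = 67067/69984 ≈ 0.9583190). Hence R_6(5) > 67, i.e. R_6(5) ≥ 68.

Largest n = 67; hence R_6(5) > 67.


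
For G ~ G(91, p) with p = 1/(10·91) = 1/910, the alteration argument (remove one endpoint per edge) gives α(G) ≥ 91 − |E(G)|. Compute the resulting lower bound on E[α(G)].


E[|E(G)|] = C(91, 2)·p = 4095 · (1/910) = 9/2.
E[α(G)] ≥ n − E[|E(G)|] = 91 − 9/2 = 173/2.
Numerically: ≈ 86.500.
(This is only a lower bound; the true E[α(G)] may be larger.)

E[α(G)] ≥ 173/2 ≈ 86.500.


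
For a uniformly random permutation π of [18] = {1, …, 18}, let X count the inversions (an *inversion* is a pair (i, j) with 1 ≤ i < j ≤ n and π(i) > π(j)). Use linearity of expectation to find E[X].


Write X = Σ X_I over the C(18, 2) = 153 pairs i < j, with X_I the indicator of one inversion.
There are 153 indicators.
For each fixed pair i < j, the values π(i) and π(j) are two distinct elements of {1, …, 18} in uniformly random order; by symmetry P[π(i) > π(j)] = 1/2.
By linearity: E[X] = 153 · (1/2) = C(18, 2) · (1/2) = 153/2 = 153/2 ≈ 76.5000.

E[X] = 153/2 = 76.5000.


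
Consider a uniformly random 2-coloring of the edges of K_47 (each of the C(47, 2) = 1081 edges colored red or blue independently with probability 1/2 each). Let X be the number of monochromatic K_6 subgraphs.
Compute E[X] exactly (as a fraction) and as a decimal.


Let X = Σ_S X_S over the C(47, 6) = 10737573 subsets S of size 6, where X_S = 1 if the K_6 on S is monochromatic.
For a fixed S, the K_6 on S has C(6, 2) = 15 edges. P[all 15 edges red] = (1/2)^15, and likewise for blue, so P[monochromatic] = 2·(1/2)^15 = 2^{1 − 15} = 1/16384.
Summing: E[X] = C(47, 6) · 2^{1 − 15} = 10737573 · 1/16384 = 10737573/16384.
Numerically: E[X] ≈ 655.36945.

E[X] = C(47,6)·2^(1−C(6,2)) = 10737573/16384 ≈ 655.36945.


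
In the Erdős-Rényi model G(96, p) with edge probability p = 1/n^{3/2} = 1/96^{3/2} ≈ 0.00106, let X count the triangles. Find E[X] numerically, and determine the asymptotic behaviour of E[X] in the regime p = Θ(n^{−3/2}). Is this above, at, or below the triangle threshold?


Number of potential triangles: C(96, 3) = 142880.
Each occurs with probability p³ ≈ (0.00106)³ ≈ 1.20165e-09.
By linearity: E[X] = C(96, 3)·p³ ≈ 142880 · 1.20165e-09 ≈ 0.000.
Since α = 3/2 > 1, p = c/n^{3/2} = o(1/n) is below the triangle threshold p ~ 1/n. Asymptotically E[X] ~ (c³/6)·n^{3(1−α)} = (1³/6)·n^{-1.5} → 0, so by Markov's inequality G has no triangles w.h.p.

E[X] ≈ 0.000; in regime p = Θ(1/n^{3/2}) E[X] tends to 0 (below the triangle threshold p ~ 1/n).


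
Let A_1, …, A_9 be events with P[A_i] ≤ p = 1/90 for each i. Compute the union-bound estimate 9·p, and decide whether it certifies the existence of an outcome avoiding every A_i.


Union bound: P[∪_{i=1}^{9} A_i] ≤ Σ_i P[A_i] ≤ 9·p = 9·(1/90) = 1/10.
Numerically: 1/10 ≈ 0.1000.
Is 1/10 < 1? YES.
Since P[∪ A_i] ≤ 1/10 < 1, the complement has P[∩ A_i^c] ≥ 1 − 1/10 = 9/10 > 0, so some outcome avoids every A_i.

9·p = 1/10 ≈ 0.1000; existence CERTIFIED by the union bound.


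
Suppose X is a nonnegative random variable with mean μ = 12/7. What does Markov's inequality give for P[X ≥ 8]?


μ = E[X] = 12/7, a = 8.
Markov: P[X ≥ 8] ≤ μ/a = (12/7)/8 = 3/14.
Numerically: ≈ 0.21429.
(Since a = 8 > μ = 1.71429, the bound 3/14 is < 1 and informative.)

P[X ≥ 8] ≤ 3/14 ≈ 0.21429.


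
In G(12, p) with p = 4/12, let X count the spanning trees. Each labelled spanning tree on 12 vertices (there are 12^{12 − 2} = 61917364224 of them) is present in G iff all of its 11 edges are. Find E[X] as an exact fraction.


K_12 has 12^{12 − 2} = 61917364224 labelled spanning trees.
For each such spanning tree H, let X_H = 1 if all 11 edges of H are present in G. Then P[X_H = 1] = p^{11} = (1/3)^{11} = 1/177147.
Summing the indicators: E[X] = Σ_H E[X_H] = 61917364224 · p^{11} = 61917364224 · 1/177147 = 1048576/3.
Numerically: E[X] ≈ 3.495e+05.

E[X] = 61917364224 · (1/3)^{11} = 1048576/3 ≈ 3.495e+05.


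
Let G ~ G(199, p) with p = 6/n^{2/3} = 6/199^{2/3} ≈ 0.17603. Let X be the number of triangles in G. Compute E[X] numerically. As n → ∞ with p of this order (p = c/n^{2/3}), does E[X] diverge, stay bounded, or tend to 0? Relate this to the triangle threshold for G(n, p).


Number of potential triangles: C(199, 3) = 1293699.
Each occurs with probability p³ ≈ (0.17603)³ ≈ 5.4544077e-03.
By linearity: E[X] = C(199, 3)·p³ ≈ 1293699 · 5.4544077e-03 ≈ 7056.36181.
Since α = 2/3 < 1, p = c/n^{2/3} ≫ 1/n is above the triangle threshold p ~ 1/n. Asymptotically E[X] ~ (c³/6)·n^{3(1−α)} = (6³/6)·n^{1} → ∞; triangles are abundant w.h.p.

E[X] ≈ 7056.36181; in regime p = Θ(1/n^{2/3}) E[X] diverges (above the triangle threshold p ~ 1/n).


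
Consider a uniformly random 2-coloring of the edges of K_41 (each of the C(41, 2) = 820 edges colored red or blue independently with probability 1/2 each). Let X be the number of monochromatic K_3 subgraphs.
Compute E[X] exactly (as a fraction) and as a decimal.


Let X = Σ_S X_S over the C(41, 3) = 10660 subsets S of size 3, where X_S = 1 if the K_3 on S is monochromatic.
For a fixed S, the K_3 on S has C(3, 2) = 3 edges. P[all 3 edges red] = (1/2)^3, and likewise for blue, so P[monochromatic] = 2·(1/2)^3 = 2^{1 − 3} = 1/4.
Summing: E[X] = C(41, 3) · 2^{1 − 3} = 10660 · 1/4 = 2665.
Numerically: E[X] ≈ 2665.000000.

E[X] = C(41,3)·2^(1−C(3,2)) = 2665 ≈ 2665.000000.


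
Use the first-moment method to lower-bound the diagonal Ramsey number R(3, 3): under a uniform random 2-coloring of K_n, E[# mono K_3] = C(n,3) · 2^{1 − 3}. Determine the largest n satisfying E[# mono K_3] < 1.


We need C(n, 3) · 2^{1 − 3} < 1, i.e. C(n, 3) < 2^{3 − 1} = 4.
Check values of n near the boundary:
  n = 3: C(3, 3) = 1; 1 < 4? YES
  n = 4: C(4, 3) = 4; 4 < 4? NO
The largest n with C(n, 3) < 4 is n = 3 (where E[X] = 1/4 ≈ 0.25000). Hence R(3, 3) > 3, i.e. R(3, 3) ≥ 4.

Largest n = 3; hence R(3, 3) > 3.


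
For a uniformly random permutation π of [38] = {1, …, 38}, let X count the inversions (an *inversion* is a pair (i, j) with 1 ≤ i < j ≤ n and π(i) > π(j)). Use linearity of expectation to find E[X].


Write X = Σ X_I over the C(38, 2) = 703 pairs i < j, with X_I the indicator of one inversion.
There are 703 indicators.
For each fixed pair i < j, the values π(i) and π(j) are two distinct elements of {1, …, 38} in uniformly random order; by symmetry P[π(i) > π(j)] = 1/2.
By linearity: E[X] = 703 · (1/2) = C(38, 2) · (1/2) = 703/2 = 703/2 ≈ 351.500.

E[X] = 703/2 = 351.500.


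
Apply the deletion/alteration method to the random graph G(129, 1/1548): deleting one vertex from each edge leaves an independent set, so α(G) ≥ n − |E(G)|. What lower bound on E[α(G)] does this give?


E[|E(G)|] = C(129, 2)·p = 8256 · (1/1548) = 16/3.
E[α(G)] ≥ n − E[|E(G)|] = 129 − 16/3 = 371/3.
Numerically: ≈ 123.66667.
(This is only a lower bound; the true E[α(G)] may be larger.)

E[α(G)] ≥ 371/3 ≈ 123.66667.


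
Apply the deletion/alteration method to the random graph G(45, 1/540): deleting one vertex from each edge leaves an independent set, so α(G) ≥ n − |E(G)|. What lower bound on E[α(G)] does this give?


E[|E(G)|] = C(45, 2)·p = 990 · (1/540) = 11/6.
E[α(G)] ≥ n − E[|E(G)|] = 45 − 11/6 = 259/6.
Numerically: ≈ 43.1667.
(This is only a lower bound; the true E[α(G)] may be larger.)

E[α(G)] ≥ 259/6 ≈ 43.1667.


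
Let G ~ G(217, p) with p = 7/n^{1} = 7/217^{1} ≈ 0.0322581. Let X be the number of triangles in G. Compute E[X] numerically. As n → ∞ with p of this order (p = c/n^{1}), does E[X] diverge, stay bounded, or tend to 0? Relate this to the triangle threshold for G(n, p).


Number of potential triangles: C(217, 3) = 1679580.
Each occurs with probability p³ ≈ (0.0322581)³ ≈ 3.35671847e-05.
By linearity: E[X] = C(217, 3)·p³ ≈ 1679580 · 3.35671847e-05 ≈ 56.378772.
Here α = 1, so p = 7/n is exactly at the triangle threshold p ~ 1/n. Asymptotically E[X] → c³/6 = 7³/6 = 343/6 ≈ 57.166667, a bounded constant. In this regime the triangle count is asymptotically Poisson(c³/6).

E[X] ≈ 56.378772; in regime p = Θ(1/n^{1}) E[X] stays bounded (at the triangle threshold p ~ 1/n).


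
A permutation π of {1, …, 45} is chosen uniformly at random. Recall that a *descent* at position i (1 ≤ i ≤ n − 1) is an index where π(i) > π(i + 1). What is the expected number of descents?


Write X = Σ X_I over i = 1, …, 44, with X_I the indicator of one descent.
There are 44 indicators.
For each fixed i, the pair (π(i), π(i+1)) is a uniformly random ordered pair of distinct values from {1, …, 45}; by symmetry P[π(i) > π(i+1)] = 1/2.
By linearity: E[X] = 44 · (1/2) = (45 − 1) · (1/2) = 22 ≈ 22.000.

E[X] = 22 = 22.000.


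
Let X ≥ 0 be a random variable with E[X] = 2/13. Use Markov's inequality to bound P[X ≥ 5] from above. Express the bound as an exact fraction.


μ = E[X] = 2/13, a = 5.
Markov: P[X ≥ 5] ≤ μ/a = (2/13)/5 = 2/65.
Numerically: ≈ 0.0308.
(Since a = 5 > μ = 0.1538, the bound 2/65 is < 1 and informative.)

P[X ≥ 5] ≤ 2/65 ≈ 0.0308.


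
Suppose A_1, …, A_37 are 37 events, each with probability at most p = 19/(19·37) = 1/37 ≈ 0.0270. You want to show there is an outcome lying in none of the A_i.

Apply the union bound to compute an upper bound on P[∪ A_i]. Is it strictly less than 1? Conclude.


Union bound: P[∪_{i=1}^{37} A_i] ≤ Σ_i P[A_i] ≤ 37·p = 37·(1/37) = 1.
Numerically: 1 ≈ 1.0000.
Is 1 < 1? NO.
Since the bound 1 is ≥ 1, the union bound is uninformative here; it does NOT by itself certify existence.

37·p = 1 ≈ 1.0000; existence NOT certified by the union bound.


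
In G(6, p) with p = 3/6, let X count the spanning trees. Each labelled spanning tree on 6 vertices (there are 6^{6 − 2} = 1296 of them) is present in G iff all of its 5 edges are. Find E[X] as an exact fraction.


K_6 has 6^{6 − 2} = 1296 labelled spanning trees.
For each such spanning tree H, let X_H = 1 if all 5 edges of H are present in G. Then P[X_H = 1] = p^{5} = (1/2)^{5} = 1/32.
By linearity of expectation: E[X] = Σ_H E[X_H] = 1296 · p^{5} = 1296 · 1/32 = 81/2.
Numerically: E[X] ≈ 40.5.

E[X] = 1296 · (1/2)^{5} = 81/2 ≈ 40.5.


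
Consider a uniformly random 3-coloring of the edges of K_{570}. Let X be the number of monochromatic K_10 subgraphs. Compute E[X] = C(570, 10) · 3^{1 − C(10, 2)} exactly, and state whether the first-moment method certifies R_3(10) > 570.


E[X] = C(570, 10) · 3^{1 − 45} = 921524823451961408691 · 3^{−44} = 921524823451961408691/984770902183611232881.
As a reduced fraction: E[X] = 34130549016739311433/36472996377170786403 ≈ 0.936.
Is E[X] < 1? YES.
Since E[X] < 1, there exists a 3-coloring of K_{570} with no monochromatic K_10; hence R_3(10) > 570.

E[X] = 34130549016739311433/36472996377170786403 ≈ 0.936; E[X] < 1, so R_3(10) > 570.


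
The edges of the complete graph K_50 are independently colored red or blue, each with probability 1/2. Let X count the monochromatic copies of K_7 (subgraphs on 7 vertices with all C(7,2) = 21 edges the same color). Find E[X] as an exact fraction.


Let X = Σ_S X_S over the C(50, 7) = 99884400 subsets S of size 7, where X_S = 1 if the K_7 on S is monochromatic.
For a fixed S, the K_7 on S has C(7, 2) = 21 edges. P[all 21 edges red] = (1/2)^21, and likewise for blue, so P[monochromatic] = 2·(1/2)^21 = 2^{1 − 21} = 1/1048576.
By linearity of expectation: E[X] = C(50, 7) · 2^{1 − 21} = 99884400 · 1/1048576 = 6242775/65536.
Numerically: E[X] ≈ 95.257187.

E[X] = C(50,7)·2^(1−C(7,2)) = 6242775/65536 ≈ 95.257187.


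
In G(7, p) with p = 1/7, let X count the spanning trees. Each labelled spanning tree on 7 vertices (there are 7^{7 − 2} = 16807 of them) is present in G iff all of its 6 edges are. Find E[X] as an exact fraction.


K_7 has 7^{7 − 2} = 16807 labelled spanning trees.
For each such spanning tree H, let X_H = 1 if all 6 edges of H are present in G. Then P[X_H = 1] = p^{6} = (1/7)^{6} = 1/117649.
By linearity of expectation: E[X] = Σ_H E[X_H] = 16807 · p^{6} = 16807 · 1/117649 = 1/7.
Numerically: E[X] ≈ 0.14286.

E[X] = 16807 · (1/7)^{6} = 1/7 ≈ 0.14286.


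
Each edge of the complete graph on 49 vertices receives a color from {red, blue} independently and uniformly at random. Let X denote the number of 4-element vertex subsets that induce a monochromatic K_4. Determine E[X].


Let X = Σ_S X_S over the C(49, 4) = 211876 subsets S of size 4, where X_S = 1 if the K_4 on S is monochromatic.
For a fixed S, the K_4 on S has C(4, 2) = 6 edges. P[all 6 edges red] = (1/2)^6, and likewise for blue, so P[monochromatic] = 2·(1/2)^6 = 2^{1 − 6} = 1/32.
By linearity: E[X] = C(49, 4) · 2^{1 − 6} = 211876 · 1/32 = 52969/8.
Numerically: E[X] ≈ 6621.125000.

E[X] = C(49,4)·2^(1−C(4,2)) = 52969/8 ≈ 6621.125000.


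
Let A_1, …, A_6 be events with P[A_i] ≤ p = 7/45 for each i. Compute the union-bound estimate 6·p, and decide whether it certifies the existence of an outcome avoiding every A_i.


Union bound: P[∪_{i=1}^{6} A_i] ≤ Σ_i P[A_i] ≤ 6·p = 6·(7/45) = 14/15.
Numerically: 14/15 ≈ 0.933333.
Is 14/15 < 1? YES.
Since P[∪ A_i] ≤ 14/15 < 1, the complement has P[∩ A_i^c] ≥ 1 − 14/15 = 1/15 > 0, so some outcome avoids every A_i.

6·p = 14/15 ≈ 0.933333; existence CERTIFIED by the union bound.


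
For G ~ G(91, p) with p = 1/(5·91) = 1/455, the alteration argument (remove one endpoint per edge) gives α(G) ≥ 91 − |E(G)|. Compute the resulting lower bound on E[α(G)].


E[|E(G)|] = C(91, 2)·p = 4095 · (1/455) = 9.
E[α(G)] ≥ n − E[|E(G)|] = 91 − 9 = 82.
Numerically: ≈ 82.00000.
(This is only a lower bound; the true E[α(G)] may be larger.)

E[α(G)] ≥ 82 ≈ 82.00000.


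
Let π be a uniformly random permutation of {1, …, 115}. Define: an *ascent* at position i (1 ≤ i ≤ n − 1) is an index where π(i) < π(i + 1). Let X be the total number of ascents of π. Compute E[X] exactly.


Write X = Σ X_I over i = 1, …, 114, with X_I the indicator of one ascent.
There are 114 indicators.
For each fixed i, the pair (π(i), π(i+1)) is a uniformly random ordered pair of distinct values from {1, …, 115}; by symmetry P[π(i) < π(i+1)] = 1/2.
By linearity: E[X] = 114 · (1/2) = (115 − 1) · (1/2) = 57 ≈ 57.00000.

E[X] = 57 = 57.00000.


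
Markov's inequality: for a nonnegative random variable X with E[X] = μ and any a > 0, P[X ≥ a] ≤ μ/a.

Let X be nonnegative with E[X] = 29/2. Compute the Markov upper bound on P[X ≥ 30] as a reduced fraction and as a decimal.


μ = E[X] = 29/2, a = 30.
Markov: P[X ≥ 30] ≤ μ/a = (29/2)/30 = 29/60.
Numerically: ≈ 0.483333.
(Since a = 30 > μ = 14.500000, the bound 29/60 is < 1 and informative.)

P[X ≥ 30] ≤ 29/60 ≈ 0.483333.


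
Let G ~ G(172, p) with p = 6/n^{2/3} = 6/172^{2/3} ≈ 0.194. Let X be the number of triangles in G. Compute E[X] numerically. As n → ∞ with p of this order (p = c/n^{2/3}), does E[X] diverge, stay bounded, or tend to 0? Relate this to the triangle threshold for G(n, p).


Number of potential triangles: C(172, 3) = 833340.
Each occurs with probability p³ ≈ (0.194)³ ≈ 7.3012439e-03.
By linearity: E[X] = C(172, 3)·p³ ≈ 833340 · 7.3012439e-03 ≈ 6084.41860.
Since α = 2/3 < 1, p = c/n^{2/3} ≫ 1/n is above the triangle threshold p ~ 1/n. Asymptotically E[X] ~ (c³/6)·n^{3(1−α)} = (6³/6)·n^{1} → ∞; triangles are abundant w.h.p.

E[X] ≈ 6084.41860; in regime p = Θ(1/n^{2/3}) E[X] diverges (above the triangle threshold p ~ 1/n).


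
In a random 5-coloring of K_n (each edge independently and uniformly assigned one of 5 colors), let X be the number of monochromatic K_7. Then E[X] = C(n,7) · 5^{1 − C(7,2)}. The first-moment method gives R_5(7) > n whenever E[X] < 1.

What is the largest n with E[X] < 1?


We need C(n, 7) · 5^{1 − 21} < 1, i.e. C(n, 7) < 5^{21 − 1} = 95367431640625.
Check values of n near the boundary:
  n = 336: C(336, 7) = 90079147136880; 90079147136880 < 95367431640625? YES
  n = 337: C(337, 7) = 91989916924632; 91989916924632 < 95367431640625? YES
  n = 338: C(338, 7) = 93935323022736; 93935323022736 < 95367431640625? YES
  n = 339: C(339, 7) = 95915887062372; 95915887062372 < 95367431640625? NO
  n = 340: C(340, 7) = 97932136940560; 97932136940560 < 95367431640625? NO
  n = 341: C(341, 7) = 99984606876440; 99984606876440 < 95367431640625? NO
The largest n with C(n, 7) < 95367431640625 is n = 338 (where E[X] = 93935323022736/95367431640625 ≈ 0.98498). Hence R_5(7) > 338, i.e. R_5(7) ≥ 339.

Largest n = 338; hence R_5(7) > 338.


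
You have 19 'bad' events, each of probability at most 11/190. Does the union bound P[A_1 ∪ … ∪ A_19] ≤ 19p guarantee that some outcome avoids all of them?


Union bound: P[∪_{i=1}^{19} A_i] ≤ Σ_i P[A_i] ≤ 19·p = 19·(11/190) = 11/10.
Numerically: 11/10 ≈ 1.100000.
Is 11/10 < 1? NO.
Since the bound 11/10 is ≥ 1, the union bound is uninformative here; it does NOT by itself certify existence.

19·p = 11/10 ≈ 1.100000; existence NOT certified by the union bound.


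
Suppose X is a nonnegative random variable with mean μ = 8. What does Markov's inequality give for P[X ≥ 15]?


μ = E[X] = 8, a = 15.
Markov: P[X ≥ 15] ≤ μ/a = (8)/15 = 8/15.
Numerically: ≈ 0.5333.
(Since a = 15 > μ = 8.0000, the bound 8/15 is < 1 and informative.)

P[X ≥ 15] ≤ 8/15 ≈ 0.5333.


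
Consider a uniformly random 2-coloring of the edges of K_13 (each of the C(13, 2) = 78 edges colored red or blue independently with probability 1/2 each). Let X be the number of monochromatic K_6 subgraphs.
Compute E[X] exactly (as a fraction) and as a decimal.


Let X = Σ_S X_S over the C(13, 6) = 1716 subsets S of size 6, where X_S = 1 if the K_6 on S is monochromatic.
For a fixed S, the K_6 on S has C(6, 2) = 15 edges. P[all 15 edges red] = (1/2)^15, and likewise for blue, so P[monochromatic] = 2·(1/2)^15 = 2^{1 − 15} = 1/16384.
By linearity: E[X] = C(13, 6) · 2^{1 − 15} = 1716 · 1/16384 = 429/4096.
Numerically: E[X] ≈ 0.104736.

E[X] = C(13,6)·2^(1−C(6,2)) = 429/4096 ≈ 0.104736.


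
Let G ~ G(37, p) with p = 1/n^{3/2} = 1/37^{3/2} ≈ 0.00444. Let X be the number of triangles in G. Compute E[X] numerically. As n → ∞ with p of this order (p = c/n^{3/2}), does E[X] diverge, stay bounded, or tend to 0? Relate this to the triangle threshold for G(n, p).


Number of potential triangles: C(37, 3) = 7770.
Each occurs with probability p³ ≈ (0.00444)³ ≈ 8.77187e-08.
By linearity: E[X] = C(37, 3)·p³ ≈ 7770 · 8.77187e-08 ≈ 0.001.
Since α = 3/2 > 1, p = c/n^{3/2} = o(1/n) is below the triangle threshold p ~ 1/n. Asymptotically E[X] ~ (c³/6)·n^{3(1−α)} = (1³/6)·n^{-1.5} → 0, so by Markov's inequality G has no triangles w.h.p.

E[X] ≈ 0.001; in regime p = Θ(1/n^{3/2}) E[X] tends to 0 (below the triangle threshold p ~ 1/n).


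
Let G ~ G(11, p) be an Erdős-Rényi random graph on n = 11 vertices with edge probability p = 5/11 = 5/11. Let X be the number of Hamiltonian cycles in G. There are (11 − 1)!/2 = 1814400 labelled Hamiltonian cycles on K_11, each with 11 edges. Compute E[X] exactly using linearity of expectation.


K_11 has (11 − 1)!/2 = 1814400 labelled Hamiltonian cycles.
For each such Hamiltonian cycle H, let X_H = 1 if all 11 edges of H are present in G. Then P[X_H = 1] = p^{11} = (5/11)^{11} = 48828125/285311670611.
By linearity: E[X] = Σ_H E[X_H] = 1814400 · p^{11} = 1814400 · 48828125/285311670611 = 88593750000000/285311670611.
Numerically: E[X] ≈ 310.52.

E[X] = 1814400 · (5/11)^{11} = 88593750000000/285311670611 ≈ 310.52.
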